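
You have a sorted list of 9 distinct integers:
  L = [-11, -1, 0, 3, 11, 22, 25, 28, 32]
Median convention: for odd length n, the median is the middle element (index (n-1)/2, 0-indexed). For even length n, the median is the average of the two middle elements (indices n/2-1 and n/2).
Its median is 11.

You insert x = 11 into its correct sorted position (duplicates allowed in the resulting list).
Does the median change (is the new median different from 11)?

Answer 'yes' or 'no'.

Answer: no

Derivation:
Old median = 11
Insert x = 11
New median = 11
Changed? no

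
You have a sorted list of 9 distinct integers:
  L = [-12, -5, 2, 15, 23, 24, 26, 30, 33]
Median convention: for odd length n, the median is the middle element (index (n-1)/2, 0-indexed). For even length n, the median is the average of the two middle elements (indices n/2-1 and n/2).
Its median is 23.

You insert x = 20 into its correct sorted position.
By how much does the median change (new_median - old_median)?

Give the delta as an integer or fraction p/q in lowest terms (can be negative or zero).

Answer: -3/2

Derivation:
Old median = 23
After inserting x = 20: new sorted = [-12, -5, 2, 15, 20, 23, 24, 26, 30, 33]
New median = 43/2
Delta = 43/2 - 23 = -3/2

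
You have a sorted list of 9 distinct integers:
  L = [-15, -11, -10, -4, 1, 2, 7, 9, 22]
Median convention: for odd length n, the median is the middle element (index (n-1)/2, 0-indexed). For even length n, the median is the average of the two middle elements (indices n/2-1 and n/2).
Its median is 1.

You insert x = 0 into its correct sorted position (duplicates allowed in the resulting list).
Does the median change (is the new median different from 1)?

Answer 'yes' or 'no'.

Answer: yes

Derivation:
Old median = 1
Insert x = 0
New median = 1/2
Changed? yes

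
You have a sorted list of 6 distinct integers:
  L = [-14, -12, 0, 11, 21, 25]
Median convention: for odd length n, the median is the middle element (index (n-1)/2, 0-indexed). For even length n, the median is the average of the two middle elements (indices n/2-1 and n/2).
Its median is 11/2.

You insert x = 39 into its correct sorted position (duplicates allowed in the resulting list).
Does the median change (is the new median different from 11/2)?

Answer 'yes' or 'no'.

Old median = 11/2
Insert x = 39
New median = 11
Changed? yes

Answer: yes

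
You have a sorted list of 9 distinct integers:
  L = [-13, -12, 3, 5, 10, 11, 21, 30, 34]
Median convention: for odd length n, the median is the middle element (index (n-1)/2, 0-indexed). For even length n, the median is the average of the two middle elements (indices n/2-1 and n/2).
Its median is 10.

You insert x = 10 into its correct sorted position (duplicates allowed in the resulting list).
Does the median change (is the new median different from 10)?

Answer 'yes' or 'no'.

Old median = 10
Insert x = 10
New median = 10
Changed? no

Answer: no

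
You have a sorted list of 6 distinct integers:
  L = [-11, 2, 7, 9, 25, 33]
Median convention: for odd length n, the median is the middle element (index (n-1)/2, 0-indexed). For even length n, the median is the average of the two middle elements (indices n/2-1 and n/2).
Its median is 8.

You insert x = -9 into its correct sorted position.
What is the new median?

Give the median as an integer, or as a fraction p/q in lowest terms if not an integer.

Answer: 7

Derivation:
Old list (sorted, length 6): [-11, 2, 7, 9, 25, 33]
Old median = 8
Insert x = -9
Old length even (6). Middle pair: indices 2,3 = 7,9.
New length odd (7). New median = single middle element.
x = -9: 1 elements are < x, 5 elements are > x.
New sorted list: [-11, -9, 2, 7, 9, 25, 33]
New median = 7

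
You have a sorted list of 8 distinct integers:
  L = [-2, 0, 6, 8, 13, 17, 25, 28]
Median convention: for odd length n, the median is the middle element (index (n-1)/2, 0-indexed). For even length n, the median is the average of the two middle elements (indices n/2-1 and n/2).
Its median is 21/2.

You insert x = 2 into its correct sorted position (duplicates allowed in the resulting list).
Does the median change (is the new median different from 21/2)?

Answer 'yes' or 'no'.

Old median = 21/2
Insert x = 2
New median = 8
Changed? yes

Answer: yes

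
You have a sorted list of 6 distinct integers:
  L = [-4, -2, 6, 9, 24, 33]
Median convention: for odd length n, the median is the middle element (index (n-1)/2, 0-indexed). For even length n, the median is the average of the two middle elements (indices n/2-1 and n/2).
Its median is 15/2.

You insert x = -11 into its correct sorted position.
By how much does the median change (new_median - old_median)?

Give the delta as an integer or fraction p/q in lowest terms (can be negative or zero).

Answer: -3/2

Derivation:
Old median = 15/2
After inserting x = -11: new sorted = [-11, -4, -2, 6, 9, 24, 33]
New median = 6
Delta = 6 - 15/2 = -3/2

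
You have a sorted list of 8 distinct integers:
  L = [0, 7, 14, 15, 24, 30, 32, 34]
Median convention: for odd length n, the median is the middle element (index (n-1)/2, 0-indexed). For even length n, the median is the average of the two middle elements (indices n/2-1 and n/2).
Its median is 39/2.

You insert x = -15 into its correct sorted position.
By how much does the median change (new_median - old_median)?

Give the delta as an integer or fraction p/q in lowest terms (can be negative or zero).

Answer: -9/2

Derivation:
Old median = 39/2
After inserting x = -15: new sorted = [-15, 0, 7, 14, 15, 24, 30, 32, 34]
New median = 15
Delta = 15 - 39/2 = -9/2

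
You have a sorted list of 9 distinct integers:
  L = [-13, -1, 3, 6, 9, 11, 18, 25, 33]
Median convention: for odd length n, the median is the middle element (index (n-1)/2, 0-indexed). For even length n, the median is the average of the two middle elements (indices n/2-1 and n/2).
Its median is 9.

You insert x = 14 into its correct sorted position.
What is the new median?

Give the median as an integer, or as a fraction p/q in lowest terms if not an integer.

Answer: 10

Derivation:
Old list (sorted, length 9): [-13, -1, 3, 6, 9, 11, 18, 25, 33]
Old median = 9
Insert x = 14
Old length odd (9). Middle was index 4 = 9.
New length even (10). New median = avg of two middle elements.
x = 14: 6 elements are < x, 3 elements are > x.
New sorted list: [-13, -1, 3, 6, 9, 11, 14, 18, 25, 33]
New median = 10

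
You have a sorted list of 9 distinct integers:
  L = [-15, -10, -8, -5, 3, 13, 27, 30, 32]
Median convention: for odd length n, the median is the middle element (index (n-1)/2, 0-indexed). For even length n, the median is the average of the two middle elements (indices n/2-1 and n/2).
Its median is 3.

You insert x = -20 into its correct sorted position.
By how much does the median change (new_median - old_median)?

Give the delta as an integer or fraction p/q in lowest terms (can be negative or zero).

Answer: -4

Derivation:
Old median = 3
After inserting x = -20: new sorted = [-20, -15, -10, -8, -5, 3, 13, 27, 30, 32]
New median = -1
Delta = -1 - 3 = -4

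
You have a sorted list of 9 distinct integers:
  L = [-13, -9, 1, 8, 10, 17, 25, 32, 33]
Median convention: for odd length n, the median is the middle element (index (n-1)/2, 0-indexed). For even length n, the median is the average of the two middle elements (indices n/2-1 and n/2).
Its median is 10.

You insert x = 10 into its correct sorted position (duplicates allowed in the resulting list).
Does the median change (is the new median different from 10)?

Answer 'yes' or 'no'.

Old median = 10
Insert x = 10
New median = 10
Changed? no

Answer: no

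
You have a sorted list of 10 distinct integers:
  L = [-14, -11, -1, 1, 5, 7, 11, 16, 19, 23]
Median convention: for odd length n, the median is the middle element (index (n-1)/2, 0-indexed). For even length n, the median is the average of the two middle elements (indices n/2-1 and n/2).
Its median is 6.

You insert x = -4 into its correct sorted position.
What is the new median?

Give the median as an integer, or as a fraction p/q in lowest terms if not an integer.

Old list (sorted, length 10): [-14, -11, -1, 1, 5, 7, 11, 16, 19, 23]
Old median = 6
Insert x = -4
Old length even (10). Middle pair: indices 4,5 = 5,7.
New length odd (11). New median = single middle element.
x = -4: 2 elements are < x, 8 elements are > x.
New sorted list: [-14, -11, -4, -1, 1, 5, 7, 11, 16, 19, 23]
New median = 5

Answer: 5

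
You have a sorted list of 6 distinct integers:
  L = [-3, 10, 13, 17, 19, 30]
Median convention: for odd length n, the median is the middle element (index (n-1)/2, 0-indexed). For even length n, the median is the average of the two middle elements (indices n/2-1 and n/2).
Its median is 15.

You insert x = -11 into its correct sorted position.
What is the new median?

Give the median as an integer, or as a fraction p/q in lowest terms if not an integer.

Answer: 13

Derivation:
Old list (sorted, length 6): [-3, 10, 13, 17, 19, 30]
Old median = 15
Insert x = -11
Old length even (6). Middle pair: indices 2,3 = 13,17.
New length odd (7). New median = single middle element.
x = -11: 0 elements are < x, 6 elements are > x.
New sorted list: [-11, -3, 10, 13, 17, 19, 30]
New median = 13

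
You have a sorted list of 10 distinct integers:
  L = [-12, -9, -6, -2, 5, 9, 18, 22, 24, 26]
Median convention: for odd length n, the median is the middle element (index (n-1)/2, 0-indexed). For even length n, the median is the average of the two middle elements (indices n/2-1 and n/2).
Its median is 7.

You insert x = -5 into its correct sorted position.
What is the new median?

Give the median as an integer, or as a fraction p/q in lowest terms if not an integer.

Answer: 5

Derivation:
Old list (sorted, length 10): [-12, -9, -6, -2, 5, 9, 18, 22, 24, 26]
Old median = 7
Insert x = -5
Old length even (10). Middle pair: indices 4,5 = 5,9.
New length odd (11). New median = single middle element.
x = -5: 3 elements are < x, 7 elements are > x.
New sorted list: [-12, -9, -6, -5, -2, 5, 9, 18, 22, 24, 26]
New median = 5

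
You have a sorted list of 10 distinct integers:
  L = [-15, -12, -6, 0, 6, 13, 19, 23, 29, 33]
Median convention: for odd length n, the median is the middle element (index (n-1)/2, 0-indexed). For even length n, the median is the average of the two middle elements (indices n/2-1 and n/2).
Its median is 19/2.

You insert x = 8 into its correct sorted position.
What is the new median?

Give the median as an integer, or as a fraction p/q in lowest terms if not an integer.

Old list (sorted, length 10): [-15, -12, -6, 0, 6, 13, 19, 23, 29, 33]
Old median = 19/2
Insert x = 8
Old length even (10). Middle pair: indices 4,5 = 6,13.
New length odd (11). New median = single middle element.
x = 8: 5 elements are < x, 5 elements are > x.
New sorted list: [-15, -12, -6, 0, 6, 8, 13, 19, 23, 29, 33]
New median = 8

Answer: 8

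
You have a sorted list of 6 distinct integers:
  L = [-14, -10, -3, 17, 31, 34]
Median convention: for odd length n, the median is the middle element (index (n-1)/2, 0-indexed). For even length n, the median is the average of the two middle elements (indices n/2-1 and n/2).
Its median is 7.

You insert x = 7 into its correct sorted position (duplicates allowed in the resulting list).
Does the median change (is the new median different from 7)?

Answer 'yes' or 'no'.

Old median = 7
Insert x = 7
New median = 7
Changed? no

Answer: no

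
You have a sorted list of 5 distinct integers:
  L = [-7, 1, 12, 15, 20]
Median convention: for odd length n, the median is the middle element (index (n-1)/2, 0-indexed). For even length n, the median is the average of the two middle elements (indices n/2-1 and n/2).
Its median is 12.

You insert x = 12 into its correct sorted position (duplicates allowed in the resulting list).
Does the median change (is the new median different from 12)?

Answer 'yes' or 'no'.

Old median = 12
Insert x = 12
New median = 12
Changed? no

Answer: no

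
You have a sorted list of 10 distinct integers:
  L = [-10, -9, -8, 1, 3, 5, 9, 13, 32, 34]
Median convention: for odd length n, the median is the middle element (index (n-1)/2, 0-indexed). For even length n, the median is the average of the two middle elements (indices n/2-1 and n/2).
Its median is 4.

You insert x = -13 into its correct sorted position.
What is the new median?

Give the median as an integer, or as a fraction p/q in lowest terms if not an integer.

Old list (sorted, length 10): [-10, -9, -8, 1, 3, 5, 9, 13, 32, 34]
Old median = 4
Insert x = -13
Old length even (10). Middle pair: indices 4,5 = 3,5.
New length odd (11). New median = single middle element.
x = -13: 0 elements are < x, 10 elements are > x.
New sorted list: [-13, -10, -9, -8, 1, 3, 5, 9, 13, 32, 34]
New median = 3

Answer: 3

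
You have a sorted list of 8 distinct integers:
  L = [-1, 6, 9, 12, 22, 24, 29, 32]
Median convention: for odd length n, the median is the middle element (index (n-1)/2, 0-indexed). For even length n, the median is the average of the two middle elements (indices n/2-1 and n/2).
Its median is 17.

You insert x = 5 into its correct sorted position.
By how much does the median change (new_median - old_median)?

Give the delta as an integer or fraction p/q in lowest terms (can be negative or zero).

Old median = 17
After inserting x = 5: new sorted = [-1, 5, 6, 9, 12, 22, 24, 29, 32]
New median = 12
Delta = 12 - 17 = -5

Answer: -5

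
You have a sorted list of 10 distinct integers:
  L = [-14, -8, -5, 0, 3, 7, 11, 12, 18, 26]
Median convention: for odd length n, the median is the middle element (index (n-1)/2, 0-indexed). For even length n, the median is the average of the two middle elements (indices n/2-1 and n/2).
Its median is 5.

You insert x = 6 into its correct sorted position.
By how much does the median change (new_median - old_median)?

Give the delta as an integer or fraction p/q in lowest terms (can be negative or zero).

Answer: 1

Derivation:
Old median = 5
After inserting x = 6: new sorted = [-14, -8, -5, 0, 3, 6, 7, 11, 12, 18, 26]
New median = 6
Delta = 6 - 5 = 1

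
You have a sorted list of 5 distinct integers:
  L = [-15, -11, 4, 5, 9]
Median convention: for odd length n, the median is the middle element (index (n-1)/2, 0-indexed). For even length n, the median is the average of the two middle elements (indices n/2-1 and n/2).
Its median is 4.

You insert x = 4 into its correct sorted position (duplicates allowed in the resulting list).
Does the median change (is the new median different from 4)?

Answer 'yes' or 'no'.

Old median = 4
Insert x = 4
New median = 4
Changed? no

Answer: no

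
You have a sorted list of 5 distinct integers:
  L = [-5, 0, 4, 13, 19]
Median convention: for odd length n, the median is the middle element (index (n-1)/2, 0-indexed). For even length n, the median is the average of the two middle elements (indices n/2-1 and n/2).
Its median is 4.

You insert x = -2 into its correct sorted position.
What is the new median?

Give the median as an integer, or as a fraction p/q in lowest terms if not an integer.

Answer: 2

Derivation:
Old list (sorted, length 5): [-5, 0, 4, 13, 19]
Old median = 4
Insert x = -2
Old length odd (5). Middle was index 2 = 4.
New length even (6). New median = avg of two middle elements.
x = -2: 1 elements are < x, 4 elements are > x.
New sorted list: [-5, -2, 0, 4, 13, 19]
New median = 2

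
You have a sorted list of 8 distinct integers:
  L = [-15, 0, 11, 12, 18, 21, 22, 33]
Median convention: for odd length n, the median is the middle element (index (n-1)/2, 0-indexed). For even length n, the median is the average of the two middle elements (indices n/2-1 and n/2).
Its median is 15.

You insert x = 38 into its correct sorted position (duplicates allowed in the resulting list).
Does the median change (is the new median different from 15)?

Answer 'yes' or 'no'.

Answer: yes

Derivation:
Old median = 15
Insert x = 38
New median = 18
Changed? yes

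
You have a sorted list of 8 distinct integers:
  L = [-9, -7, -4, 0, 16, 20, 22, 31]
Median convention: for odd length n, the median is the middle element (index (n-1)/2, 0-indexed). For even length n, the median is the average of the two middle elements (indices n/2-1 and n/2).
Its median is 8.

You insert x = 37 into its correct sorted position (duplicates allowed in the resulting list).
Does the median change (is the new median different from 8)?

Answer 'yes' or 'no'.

Answer: yes

Derivation:
Old median = 8
Insert x = 37
New median = 16
Changed? yes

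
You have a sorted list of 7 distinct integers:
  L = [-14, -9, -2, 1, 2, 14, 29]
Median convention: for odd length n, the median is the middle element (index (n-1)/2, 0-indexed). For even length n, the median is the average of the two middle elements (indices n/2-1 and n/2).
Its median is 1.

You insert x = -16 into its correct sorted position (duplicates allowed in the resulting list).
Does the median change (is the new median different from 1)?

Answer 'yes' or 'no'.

Old median = 1
Insert x = -16
New median = -1/2
Changed? yes

Answer: yes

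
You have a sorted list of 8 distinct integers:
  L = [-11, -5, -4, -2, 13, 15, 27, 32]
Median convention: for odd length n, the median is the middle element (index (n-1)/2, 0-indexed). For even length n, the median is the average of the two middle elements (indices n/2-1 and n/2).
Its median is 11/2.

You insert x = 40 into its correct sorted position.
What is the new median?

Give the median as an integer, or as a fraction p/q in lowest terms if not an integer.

Old list (sorted, length 8): [-11, -5, -4, -2, 13, 15, 27, 32]
Old median = 11/2
Insert x = 40
Old length even (8). Middle pair: indices 3,4 = -2,13.
New length odd (9). New median = single middle element.
x = 40: 8 elements are < x, 0 elements are > x.
New sorted list: [-11, -5, -4, -2, 13, 15, 27, 32, 40]
New median = 13

Answer: 13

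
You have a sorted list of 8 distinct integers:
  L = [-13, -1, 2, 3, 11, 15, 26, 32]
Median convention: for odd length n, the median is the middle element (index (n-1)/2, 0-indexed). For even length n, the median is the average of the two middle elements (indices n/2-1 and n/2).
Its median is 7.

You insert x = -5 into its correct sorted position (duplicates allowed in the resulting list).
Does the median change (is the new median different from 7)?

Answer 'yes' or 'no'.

Old median = 7
Insert x = -5
New median = 3
Changed? yes

Answer: yes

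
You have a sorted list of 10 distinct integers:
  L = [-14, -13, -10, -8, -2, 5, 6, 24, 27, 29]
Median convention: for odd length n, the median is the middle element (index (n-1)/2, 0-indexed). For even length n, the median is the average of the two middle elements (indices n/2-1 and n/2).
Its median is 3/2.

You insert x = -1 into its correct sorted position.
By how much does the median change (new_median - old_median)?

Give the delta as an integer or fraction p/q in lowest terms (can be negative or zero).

Old median = 3/2
After inserting x = -1: new sorted = [-14, -13, -10, -8, -2, -1, 5, 6, 24, 27, 29]
New median = -1
Delta = -1 - 3/2 = -5/2

Answer: -5/2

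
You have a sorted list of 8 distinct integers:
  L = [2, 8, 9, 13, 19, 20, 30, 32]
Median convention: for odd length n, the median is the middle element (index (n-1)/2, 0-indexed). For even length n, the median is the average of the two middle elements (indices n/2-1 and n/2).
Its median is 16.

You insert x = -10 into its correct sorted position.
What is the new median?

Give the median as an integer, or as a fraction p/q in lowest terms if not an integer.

Answer: 13

Derivation:
Old list (sorted, length 8): [2, 8, 9, 13, 19, 20, 30, 32]
Old median = 16
Insert x = -10
Old length even (8). Middle pair: indices 3,4 = 13,19.
New length odd (9). New median = single middle element.
x = -10: 0 elements are < x, 8 elements are > x.
New sorted list: [-10, 2, 8, 9, 13, 19, 20, 30, 32]
New median = 13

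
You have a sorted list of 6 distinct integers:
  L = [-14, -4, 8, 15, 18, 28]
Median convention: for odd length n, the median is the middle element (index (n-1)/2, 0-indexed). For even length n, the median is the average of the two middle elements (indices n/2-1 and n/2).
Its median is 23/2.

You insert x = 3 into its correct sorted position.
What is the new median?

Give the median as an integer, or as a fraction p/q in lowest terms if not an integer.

Answer: 8

Derivation:
Old list (sorted, length 6): [-14, -4, 8, 15, 18, 28]
Old median = 23/2
Insert x = 3
Old length even (6). Middle pair: indices 2,3 = 8,15.
New length odd (7). New median = single middle element.
x = 3: 2 elements are < x, 4 elements are > x.
New sorted list: [-14, -4, 3, 8, 15, 18, 28]
New median = 8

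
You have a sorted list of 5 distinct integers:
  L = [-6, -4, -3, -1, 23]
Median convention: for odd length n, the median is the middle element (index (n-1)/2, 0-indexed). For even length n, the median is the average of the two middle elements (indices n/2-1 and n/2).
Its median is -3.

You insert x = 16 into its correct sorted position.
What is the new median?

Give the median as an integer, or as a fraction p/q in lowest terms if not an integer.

Old list (sorted, length 5): [-6, -4, -3, -1, 23]
Old median = -3
Insert x = 16
Old length odd (5). Middle was index 2 = -3.
New length even (6). New median = avg of two middle elements.
x = 16: 4 elements are < x, 1 elements are > x.
New sorted list: [-6, -4, -3, -1, 16, 23]
New median = -2

Answer: -2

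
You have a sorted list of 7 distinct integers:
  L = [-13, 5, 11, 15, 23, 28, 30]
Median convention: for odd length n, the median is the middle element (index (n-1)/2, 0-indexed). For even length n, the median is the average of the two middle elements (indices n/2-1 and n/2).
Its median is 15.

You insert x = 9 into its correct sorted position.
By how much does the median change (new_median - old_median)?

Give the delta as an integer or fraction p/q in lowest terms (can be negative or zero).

Answer: -2

Derivation:
Old median = 15
After inserting x = 9: new sorted = [-13, 5, 9, 11, 15, 23, 28, 30]
New median = 13
Delta = 13 - 15 = -2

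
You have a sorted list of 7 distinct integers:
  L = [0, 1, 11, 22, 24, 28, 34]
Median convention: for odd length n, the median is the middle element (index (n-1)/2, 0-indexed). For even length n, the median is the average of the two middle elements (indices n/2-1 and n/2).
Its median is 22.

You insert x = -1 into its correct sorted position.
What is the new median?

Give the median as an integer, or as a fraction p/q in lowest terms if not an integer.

Old list (sorted, length 7): [0, 1, 11, 22, 24, 28, 34]
Old median = 22
Insert x = -1
Old length odd (7). Middle was index 3 = 22.
New length even (8). New median = avg of two middle elements.
x = -1: 0 elements are < x, 7 elements are > x.
New sorted list: [-1, 0, 1, 11, 22, 24, 28, 34]
New median = 33/2

Answer: 33/2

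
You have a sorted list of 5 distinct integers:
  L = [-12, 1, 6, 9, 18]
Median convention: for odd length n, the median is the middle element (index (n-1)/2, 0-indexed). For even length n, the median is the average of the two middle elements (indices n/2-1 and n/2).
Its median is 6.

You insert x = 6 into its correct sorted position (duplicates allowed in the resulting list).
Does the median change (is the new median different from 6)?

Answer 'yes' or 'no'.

Old median = 6
Insert x = 6
New median = 6
Changed? no

Answer: no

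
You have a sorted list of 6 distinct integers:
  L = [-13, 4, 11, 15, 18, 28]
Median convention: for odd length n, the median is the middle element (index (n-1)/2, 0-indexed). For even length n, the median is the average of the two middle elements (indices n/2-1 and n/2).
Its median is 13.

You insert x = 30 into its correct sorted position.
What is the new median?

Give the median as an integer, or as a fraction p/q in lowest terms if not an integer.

Answer: 15

Derivation:
Old list (sorted, length 6): [-13, 4, 11, 15, 18, 28]
Old median = 13
Insert x = 30
Old length even (6). Middle pair: indices 2,3 = 11,15.
New length odd (7). New median = single middle element.
x = 30: 6 elements are < x, 0 elements are > x.
New sorted list: [-13, 4, 11, 15, 18, 28, 30]
New median = 15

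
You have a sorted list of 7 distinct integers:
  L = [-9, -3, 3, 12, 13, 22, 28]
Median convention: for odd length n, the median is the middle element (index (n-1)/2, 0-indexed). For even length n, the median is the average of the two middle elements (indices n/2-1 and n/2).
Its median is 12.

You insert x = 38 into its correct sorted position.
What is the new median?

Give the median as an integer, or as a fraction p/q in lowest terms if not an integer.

Old list (sorted, length 7): [-9, -3, 3, 12, 13, 22, 28]
Old median = 12
Insert x = 38
Old length odd (7). Middle was index 3 = 12.
New length even (8). New median = avg of two middle elements.
x = 38: 7 elements are < x, 0 elements are > x.
New sorted list: [-9, -3, 3, 12, 13, 22, 28, 38]
New median = 25/2

Answer: 25/2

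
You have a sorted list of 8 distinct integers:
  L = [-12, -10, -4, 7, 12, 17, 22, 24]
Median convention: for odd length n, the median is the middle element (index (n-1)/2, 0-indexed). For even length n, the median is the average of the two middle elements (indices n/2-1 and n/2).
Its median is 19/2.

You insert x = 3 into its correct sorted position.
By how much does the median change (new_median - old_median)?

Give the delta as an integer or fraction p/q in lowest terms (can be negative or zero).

Old median = 19/2
After inserting x = 3: new sorted = [-12, -10, -4, 3, 7, 12, 17, 22, 24]
New median = 7
Delta = 7 - 19/2 = -5/2

Answer: -5/2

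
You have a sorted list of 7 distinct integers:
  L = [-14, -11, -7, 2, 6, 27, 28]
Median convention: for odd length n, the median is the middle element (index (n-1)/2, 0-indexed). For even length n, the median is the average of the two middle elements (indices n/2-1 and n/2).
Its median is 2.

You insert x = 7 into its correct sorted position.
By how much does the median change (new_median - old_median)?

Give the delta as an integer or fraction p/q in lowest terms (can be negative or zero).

Answer: 2

Derivation:
Old median = 2
After inserting x = 7: new sorted = [-14, -11, -7, 2, 6, 7, 27, 28]
New median = 4
Delta = 4 - 2 = 2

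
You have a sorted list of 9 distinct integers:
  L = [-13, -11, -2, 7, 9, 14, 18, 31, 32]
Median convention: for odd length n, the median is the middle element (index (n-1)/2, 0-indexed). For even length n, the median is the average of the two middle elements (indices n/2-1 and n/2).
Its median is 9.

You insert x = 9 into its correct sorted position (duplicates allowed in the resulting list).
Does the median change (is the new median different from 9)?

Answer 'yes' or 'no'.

Answer: no

Derivation:
Old median = 9
Insert x = 9
New median = 9
Changed? no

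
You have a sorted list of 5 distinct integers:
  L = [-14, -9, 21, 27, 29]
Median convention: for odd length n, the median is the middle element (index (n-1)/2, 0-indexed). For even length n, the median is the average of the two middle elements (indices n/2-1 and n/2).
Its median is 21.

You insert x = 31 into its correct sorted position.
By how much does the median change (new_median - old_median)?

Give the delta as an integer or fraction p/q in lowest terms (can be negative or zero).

Answer: 3

Derivation:
Old median = 21
After inserting x = 31: new sorted = [-14, -9, 21, 27, 29, 31]
New median = 24
Delta = 24 - 21 = 3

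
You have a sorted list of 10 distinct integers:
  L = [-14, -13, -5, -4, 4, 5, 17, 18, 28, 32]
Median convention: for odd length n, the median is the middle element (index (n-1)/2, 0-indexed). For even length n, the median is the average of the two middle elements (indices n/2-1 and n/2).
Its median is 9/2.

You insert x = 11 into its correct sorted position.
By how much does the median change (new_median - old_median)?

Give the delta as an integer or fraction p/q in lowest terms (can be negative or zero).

Answer: 1/2

Derivation:
Old median = 9/2
After inserting x = 11: new sorted = [-14, -13, -5, -4, 4, 5, 11, 17, 18, 28, 32]
New median = 5
Delta = 5 - 9/2 = 1/2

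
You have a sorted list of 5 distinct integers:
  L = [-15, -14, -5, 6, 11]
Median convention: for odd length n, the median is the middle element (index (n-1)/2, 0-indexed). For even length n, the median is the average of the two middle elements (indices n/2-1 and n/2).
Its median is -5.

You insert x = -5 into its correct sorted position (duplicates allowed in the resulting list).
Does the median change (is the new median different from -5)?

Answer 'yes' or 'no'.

Answer: no

Derivation:
Old median = -5
Insert x = -5
New median = -5
Changed? no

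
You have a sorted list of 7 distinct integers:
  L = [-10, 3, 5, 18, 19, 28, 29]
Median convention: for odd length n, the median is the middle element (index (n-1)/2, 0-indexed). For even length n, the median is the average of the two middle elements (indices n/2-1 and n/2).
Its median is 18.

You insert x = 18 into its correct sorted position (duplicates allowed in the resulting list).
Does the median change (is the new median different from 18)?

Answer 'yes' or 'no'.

Old median = 18
Insert x = 18
New median = 18
Changed? no

Answer: no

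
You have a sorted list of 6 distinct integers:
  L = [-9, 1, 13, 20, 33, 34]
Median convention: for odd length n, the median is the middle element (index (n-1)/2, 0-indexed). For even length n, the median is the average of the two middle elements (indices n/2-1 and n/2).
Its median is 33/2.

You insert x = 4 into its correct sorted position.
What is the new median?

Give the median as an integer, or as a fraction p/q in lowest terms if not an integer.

Old list (sorted, length 6): [-9, 1, 13, 20, 33, 34]
Old median = 33/2
Insert x = 4
Old length even (6). Middle pair: indices 2,3 = 13,20.
New length odd (7). New median = single middle element.
x = 4: 2 elements are < x, 4 elements are > x.
New sorted list: [-9, 1, 4, 13, 20, 33, 34]
New median = 13

Answer: 13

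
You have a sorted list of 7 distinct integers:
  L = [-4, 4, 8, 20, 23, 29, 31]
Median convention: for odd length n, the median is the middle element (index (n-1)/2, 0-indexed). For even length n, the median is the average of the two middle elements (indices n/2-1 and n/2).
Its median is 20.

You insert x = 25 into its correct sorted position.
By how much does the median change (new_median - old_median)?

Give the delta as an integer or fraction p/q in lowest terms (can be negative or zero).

Answer: 3/2

Derivation:
Old median = 20
After inserting x = 25: new sorted = [-4, 4, 8, 20, 23, 25, 29, 31]
New median = 43/2
Delta = 43/2 - 20 = 3/2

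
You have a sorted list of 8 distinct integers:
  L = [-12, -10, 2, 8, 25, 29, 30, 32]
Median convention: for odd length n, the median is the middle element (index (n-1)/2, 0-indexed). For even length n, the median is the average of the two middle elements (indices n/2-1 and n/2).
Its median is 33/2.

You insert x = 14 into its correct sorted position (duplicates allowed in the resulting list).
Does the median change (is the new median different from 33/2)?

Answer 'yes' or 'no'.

Answer: yes

Derivation:
Old median = 33/2
Insert x = 14
New median = 14
Changed? yes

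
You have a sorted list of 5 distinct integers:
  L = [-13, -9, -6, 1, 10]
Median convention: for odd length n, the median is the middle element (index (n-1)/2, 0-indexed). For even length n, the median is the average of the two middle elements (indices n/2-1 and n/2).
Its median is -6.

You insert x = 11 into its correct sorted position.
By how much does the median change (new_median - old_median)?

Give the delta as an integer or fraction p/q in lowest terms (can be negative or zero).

Answer: 7/2

Derivation:
Old median = -6
After inserting x = 11: new sorted = [-13, -9, -6, 1, 10, 11]
New median = -5/2
Delta = -5/2 - -6 = 7/2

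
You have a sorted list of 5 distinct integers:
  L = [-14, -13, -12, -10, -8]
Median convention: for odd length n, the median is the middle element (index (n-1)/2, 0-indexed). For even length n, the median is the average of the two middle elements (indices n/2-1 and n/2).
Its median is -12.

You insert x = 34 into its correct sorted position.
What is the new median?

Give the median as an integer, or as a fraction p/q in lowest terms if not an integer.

Answer: -11

Derivation:
Old list (sorted, length 5): [-14, -13, -12, -10, -8]
Old median = -12
Insert x = 34
Old length odd (5). Middle was index 2 = -12.
New length even (6). New median = avg of two middle elements.
x = 34: 5 elements are < x, 0 elements are > x.
New sorted list: [-14, -13, -12, -10, -8, 34]
New median = -11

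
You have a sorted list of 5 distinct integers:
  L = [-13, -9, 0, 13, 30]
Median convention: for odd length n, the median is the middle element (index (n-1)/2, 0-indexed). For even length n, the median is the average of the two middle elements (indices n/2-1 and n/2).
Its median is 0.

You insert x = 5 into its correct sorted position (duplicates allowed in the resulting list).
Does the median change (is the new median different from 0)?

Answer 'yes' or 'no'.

Answer: yes

Derivation:
Old median = 0
Insert x = 5
New median = 5/2
Changed? yes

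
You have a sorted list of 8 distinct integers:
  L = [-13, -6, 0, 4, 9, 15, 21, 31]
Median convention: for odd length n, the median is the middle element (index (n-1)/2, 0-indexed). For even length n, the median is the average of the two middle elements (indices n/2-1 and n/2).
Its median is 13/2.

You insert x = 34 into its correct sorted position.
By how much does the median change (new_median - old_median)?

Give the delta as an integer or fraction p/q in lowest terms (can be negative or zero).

Old median = 13/2
After inserting x = 34: new sorted = [-13, -6, 0, 4, 9, 15, 21, 31, 34]
New median = 9
Delta = 9 - 13/2 = 5/2

Answer: 5/2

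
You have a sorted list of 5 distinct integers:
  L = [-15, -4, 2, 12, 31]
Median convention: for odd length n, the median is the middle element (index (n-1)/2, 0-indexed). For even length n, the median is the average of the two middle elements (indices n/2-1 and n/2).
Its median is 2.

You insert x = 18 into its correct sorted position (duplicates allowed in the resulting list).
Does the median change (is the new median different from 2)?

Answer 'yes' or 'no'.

Old median = 2
Insert x = 18
New median = 7
Changed? yes

Answer: yes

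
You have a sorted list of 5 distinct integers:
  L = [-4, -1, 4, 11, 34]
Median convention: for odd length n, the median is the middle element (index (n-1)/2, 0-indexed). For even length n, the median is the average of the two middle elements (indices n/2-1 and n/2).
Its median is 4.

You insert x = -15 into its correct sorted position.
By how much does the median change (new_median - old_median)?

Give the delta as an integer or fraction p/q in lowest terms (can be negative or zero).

Old median = 4
After inserting x = -15: new sorted = [-15, -4, -1, 4, 11, 34]
New median = 3/2
Delta = 3/2 - 4 = -5/2

Answer: -5/2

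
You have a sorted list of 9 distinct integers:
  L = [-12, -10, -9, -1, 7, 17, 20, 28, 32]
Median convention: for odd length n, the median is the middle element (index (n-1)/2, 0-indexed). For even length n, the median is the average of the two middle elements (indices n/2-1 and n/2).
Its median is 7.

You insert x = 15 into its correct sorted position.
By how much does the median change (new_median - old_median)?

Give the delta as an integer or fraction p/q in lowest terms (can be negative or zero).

Answer: 4

Derivation:
Old median = 7
After inserting x = 15: new sorted = [-12, -10, -9, -1, 7, 15, 17, 20, 28, 32]
New median = 11
Delta = 11 - 7 = 4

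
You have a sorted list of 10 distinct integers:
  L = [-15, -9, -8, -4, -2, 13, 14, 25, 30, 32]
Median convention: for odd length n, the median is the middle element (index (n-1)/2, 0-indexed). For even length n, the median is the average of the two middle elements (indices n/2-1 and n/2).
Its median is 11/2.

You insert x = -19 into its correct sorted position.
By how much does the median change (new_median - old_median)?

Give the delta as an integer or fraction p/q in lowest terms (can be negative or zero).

Old median = 11/2
After inserting x = -19: new sorted = [-19, -15, -9, -8, -4, -2, 13, 14, 25, 30, 32]
New median = -2
Delta = -2 - 11/2 = -15/2

Answer: -15/2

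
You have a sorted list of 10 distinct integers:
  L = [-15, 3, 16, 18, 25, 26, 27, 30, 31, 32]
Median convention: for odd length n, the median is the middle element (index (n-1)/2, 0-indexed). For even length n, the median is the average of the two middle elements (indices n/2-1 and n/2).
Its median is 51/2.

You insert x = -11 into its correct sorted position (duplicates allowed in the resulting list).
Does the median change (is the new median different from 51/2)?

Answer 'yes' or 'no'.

Answer: yes

Derivation:
Old median = 51/2
Insert x = -11
New median = 25
Changed? yes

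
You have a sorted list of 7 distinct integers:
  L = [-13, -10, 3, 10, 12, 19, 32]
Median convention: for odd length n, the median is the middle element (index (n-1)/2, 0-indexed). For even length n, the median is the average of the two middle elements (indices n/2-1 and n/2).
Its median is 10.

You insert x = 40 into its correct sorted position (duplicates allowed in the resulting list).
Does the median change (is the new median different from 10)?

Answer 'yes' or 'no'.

Answer: yes

Derivation:
Old median = 10
Insert x = 40
New median = 11
Changed? yes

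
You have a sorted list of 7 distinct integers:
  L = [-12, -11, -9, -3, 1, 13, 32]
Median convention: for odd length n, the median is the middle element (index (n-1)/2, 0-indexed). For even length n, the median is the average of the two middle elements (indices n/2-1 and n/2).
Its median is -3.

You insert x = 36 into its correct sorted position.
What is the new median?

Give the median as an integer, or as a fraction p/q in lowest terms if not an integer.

Answer: -1

Derivation:
Old list (sorted, length 7): [-12, -11, -9, -3, 1, 13, 32]
Old median = -3
Insert x = 36
Old length odd (7). Middle was index 3 = -3.
New length even (8). New median = avg of two middle elements.
x = 36: 7 elements are < x, 0 elements are > x.
New sorted list: [-12, -11, -9, -3, 1, 13, 32, 36]
New median = -1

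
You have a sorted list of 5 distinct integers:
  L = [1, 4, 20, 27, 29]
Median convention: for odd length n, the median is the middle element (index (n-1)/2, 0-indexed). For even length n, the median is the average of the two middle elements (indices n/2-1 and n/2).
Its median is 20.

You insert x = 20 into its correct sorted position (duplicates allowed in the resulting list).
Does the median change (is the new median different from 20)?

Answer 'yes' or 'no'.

Answer: no

Derivation:
Old median = 20
Insert x = 20
New median = 20
Changed? no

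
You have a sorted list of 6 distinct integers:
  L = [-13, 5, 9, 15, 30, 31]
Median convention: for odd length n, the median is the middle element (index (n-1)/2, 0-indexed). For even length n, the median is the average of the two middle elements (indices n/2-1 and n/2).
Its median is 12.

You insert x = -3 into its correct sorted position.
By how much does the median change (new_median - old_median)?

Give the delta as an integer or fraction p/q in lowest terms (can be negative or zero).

Old median = 12
After inserting x = -3: new sorted = [-13, -3, 5, 9, 15, 30, 31]
New median = 9
Delta = 9 - 12 = -3

Answer: -3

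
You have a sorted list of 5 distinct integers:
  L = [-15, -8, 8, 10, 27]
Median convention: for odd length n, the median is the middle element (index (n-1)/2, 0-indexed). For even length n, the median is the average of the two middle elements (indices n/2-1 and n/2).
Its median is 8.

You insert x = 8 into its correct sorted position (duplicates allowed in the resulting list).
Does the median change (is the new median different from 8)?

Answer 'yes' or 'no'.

Answer: no

Derivation:
Old median = 8
Insert x = 8
New median = 8
Changed? no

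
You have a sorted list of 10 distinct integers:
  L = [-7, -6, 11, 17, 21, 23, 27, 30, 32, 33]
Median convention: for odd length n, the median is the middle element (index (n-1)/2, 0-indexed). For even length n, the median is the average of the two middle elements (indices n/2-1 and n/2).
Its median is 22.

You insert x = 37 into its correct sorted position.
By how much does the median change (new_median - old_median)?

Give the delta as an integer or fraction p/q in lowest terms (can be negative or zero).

Old median = 22
After inserting x = 37: new sorted = [-7, -6, 11, 17, 21, 23, 27, 30, 32, 33, 37]
New median = 23
Delta = 23 - 22 = 1

Answer: 1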